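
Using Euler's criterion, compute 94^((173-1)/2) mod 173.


p = 173 is prime and the exponent is (p-1)/2 = 86, so by Euler's criterion 94^86 = (94/173) = +1 or -1 mod 173.
Compute by square-and-multiply:
  86 = 64 + 16 + 4 + 2 (binary 1010110)
  Repeated squaring mod 173: 94^1 = 94, 94^2 = 13, 94^4 = 169, 94^8 = 16, 94^16 = 83, 94^32 = 142, 94^64 = 96
  94^86 = 94^64 * 94^16 * 94^4 * 94^2 = 96 * 83 * 169 * 13 mod 173
    96 * 83 = 7968 = 10 mod 173
    10 * 169 = 1690 = 133 mod 173
    133 * 13 = 1729 = 172 mod 173
  94^86 = 172 mod 173
Result 172 = p - 1 = -1 mod 173: 94 is a quadratic non-residue mod 173. As a residue in [0, p-1] the value is 172.
94^86 mod 173 = 172

172


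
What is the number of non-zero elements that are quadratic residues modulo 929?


For prime p, the number of non-zero quadratic residues is (p-1)/2.
= (929-1)/2
= 464

464


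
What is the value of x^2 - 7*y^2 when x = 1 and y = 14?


x^2 - d*y^2
= 1^2 - 7*14^2
= 1 - 1372
= -1371

-1371


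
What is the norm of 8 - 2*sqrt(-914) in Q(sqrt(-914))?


N(a + b*sqrt(d)) = a^2 - d*b^2
= (8)^2 - (-914)*(-2)^2
= 64 + 3656
= 3720

3720


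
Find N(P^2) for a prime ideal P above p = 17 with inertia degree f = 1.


N(P^a) = p^(a*f)
= 17^(2*1)
= 17^2
= 289

289


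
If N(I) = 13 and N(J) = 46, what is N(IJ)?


N(IJ) = N(I) * N(J)
= 13 * 46
= 598

598


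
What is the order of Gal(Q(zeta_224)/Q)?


|Gal(Q(zeta_224)/Q)| = phi(224)
= 96

96


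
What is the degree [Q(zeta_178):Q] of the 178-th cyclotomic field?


The degree equals Euler's totient phi(178).
178 = 2 * 89
phi(178) = 88

88


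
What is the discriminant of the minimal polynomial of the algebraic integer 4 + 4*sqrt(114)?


The element 4 + 4*sqrt(114) has minimal polynomial:
x^2 - 8*x - 1808
Discriminant = (-8)^2 - 4*(-1808)
= 64 + 7232
= 7296

7296


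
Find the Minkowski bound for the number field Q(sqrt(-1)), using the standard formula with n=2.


d = -1, d mod 4 = 3, so disc(K) = 4d = -4; |disc(K)| = 4
Imaginary quadratic field, so n = 2, s = r2 = 1, r1 = 0
M = (n!/n^n) * (4/pi)^s * sqrt(|disc(K)|) = (2!/2^2) * (4/pi)^1 * sqrt(4)
= 0.5 * 1.273240 * 2.000000
= 1.2732

1.2732


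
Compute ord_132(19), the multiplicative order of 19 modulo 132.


We want ord_132(19), the smallest k >= 1 with 19^k = 1 mod 132.
n = 132 = 2^2 * 3 * 11, phi(132) = 40; the order divides phi(n).
Divisors of 40: 1, 2, 4, 5, 8, 10, 20, 40
Repeated squaring mod 132: 19^1 = 19, 19^2 = 97, 19^4 = 37, 19^8 = 49, 19^16 = 25, 19^32 = 97
Test divisors in increasing order:
  k=1: 19^1 = 19 mod 132
  k=2: 19^2 = 97 mod 132
  k=4: 19^4 = 37 mod 132
  k=5: 19^5 = 37 * 19 = 43 mod 132
  k=8: 19^8 = 49 mod 132
  k=10: 19^10 = 49 * 97 = 1 mod 132  <- first divisor giving 1
Order = 10

10


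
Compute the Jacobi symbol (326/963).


Compute (326/963) via quadratic reciprocity:
  pull out 2: (2/963) = -1  (since 963 mod 8 = 3)
  reciprocity: (163/963) -> -(963/163)
  reduce: (148/163)
  pull out 2: (2/163) = -1  (since 163 mod 8 = 3)
  pull out 2: (2/163) = -1  (since 163 mod 8 = 3)
  reciprocity: (37/163) -> +(163/37)
  reduce: (15/37)
  reciprocity: (15/37) -> +(37/15)
  reduce: (7/15)
  reciprocity: (7/15) -> -(15/7)
  reduce: (1/7)
  (1/7) = 1
Product of signs = -1

-1


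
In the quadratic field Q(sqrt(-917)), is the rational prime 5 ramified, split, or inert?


K = Q(sqrt(-917)). Since d mod 4 = 3, disc(K) = -3668.
Check p | disc: -3668 mod 5 = 2.
p does not divide disc. Compute Legendre symbol (d/p):
3^((5-1)/2) mod 5 = -1
(d/p) = -1, so p is inert: (p) stays prime with e=1, f=2, g=1.
Therefore p is inert.

inert


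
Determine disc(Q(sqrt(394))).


For K = Q(sqrt(d)) with d squarefree: disc(K) = d if d = 1 mod 4, and disc(K) = 4d if d = 2 or 3 mod 4.
Here d = 394, and d mod 4 = 2.
d = 2 mod 4, not 1 (O_K = Z[sqrt(d)]), so disc(K) = 4d = 4 * (394) = 1576

1576


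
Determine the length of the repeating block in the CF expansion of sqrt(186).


Run the CF algorithm for sqrt(186).
a_0 = floor(sqrt(186)) = 13; set m_0=0, q_0=1.
Recurrence: m' = q*a - m,  q' = (d - m'^2)/q,  a' = floor((a_0 + m')/q').
  step 1: m=13, q=17, a=1
  step 2: m=4, q=10, a=1
  step 3: m=6, q=15, a=1
  step 4: m=9, q=7, a=3
  step 5: m=12, q=6, a=4
  step 6: m=12, q=7, a=3
  step 7: m=9, q=15, a=1
  step 8: m=6, q=10, a=1
  step 9: m=4, q=17, a=1
  step 10: m=13, q=1, a=26
a_10 = 2*a_0 = 26, so the period closes here.
sqrt(186) = [13; 1, 1, 1, 3, 4, 3, 1, 1, 1, 26]
Period length = 10

10


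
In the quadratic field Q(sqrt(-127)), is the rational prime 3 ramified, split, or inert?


K = Q(sqrt(-127)). Since d mod 4 = 1, disc(K) = -127.
Check p | disc: -127 mod 3 = 2.
p does not divide disc. Compute Legendre symbol (d/p):
2^((3-1)/2) mod 3 = -1
(d/p) = -1, so p is inert: (p) stays prime with e=1, f=2, g=1.
Therefore p is inert.

inert


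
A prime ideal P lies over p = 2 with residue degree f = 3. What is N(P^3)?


N(P^a) = p^(a*f)
= 2^(3*3)
= 2^9
= 512

512


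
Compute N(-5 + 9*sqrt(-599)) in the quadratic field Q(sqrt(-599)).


N(a + b*sqrt(d)) = a^2 - d*b^2
= (-5)^2 - (-599)*(9)^2
= 25 + 48519
= 48544

48544


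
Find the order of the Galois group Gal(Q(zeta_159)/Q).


|Gal(Q(zeta_159)/Q)| = phi(159)
= 104

104


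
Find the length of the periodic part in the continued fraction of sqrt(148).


Run the CF algorithm for sqrt(148).
a_0 = floor(sqrt(148)) = 12; set m_0=0, q_0=1.
Recurrence: m' = q*a - m,  q' = (d - m'^2)/q,  a' = floor((a_0 + m')/q').
  step 1: m=12, q=4, a=6
  step 2: m=12, q=1, a=24
a_2 = 2*a_0 = 24, so the period closes here.
sqrt(148) = [12; 6, 24]
Period length = 2

2


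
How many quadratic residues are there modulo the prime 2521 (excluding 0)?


For prime p, the number of non-zero quadratic residues is (p-1)/2.
= (2521-1)/2
= 1260

1260


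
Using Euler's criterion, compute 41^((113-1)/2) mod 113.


p = 113 is prime and the exponent is (p-1)/2 = 56, so by Euler's criterion 41^56 = (41/113) = +1 or -1 mod 113.
Compute by square-and-multiply:
  56 = 32 + 16 + 8 (binary 111000)
  Repeated squaring mod 113: 41^1 = 41, 41^2 = 99, 41^4 = 83, 41^8 = 109, 41^16 = 16, 41^32 = 30
  41^56 = 41^32 * 41^16 * 41^8 = 30 * 16 * 109 mod 113
    30 * 16 = 480 = 28 mod 113
    28 * 109 = 3052 = 1 mod 113
  41^56 = 1 mod 113
Result 1: 41 is a quadratic residue mod 113.
41^56 mod 113 = 1

1


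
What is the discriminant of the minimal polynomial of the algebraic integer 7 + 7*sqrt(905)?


The element 7 + 7*sqrt(905) has minimal polynomial:
x^2 - 14*x - 44296
Discriminant = (-14)^2 - 4*(-44296)
= 196 + 177184
= 177380

177380


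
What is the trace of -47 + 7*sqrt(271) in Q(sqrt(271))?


Tr(a + b*sqrt(d)) = (a + b*sqrt(d)) + (a - b*sqrt(d)) = 2a
= 2 * (-47)
= -94

-94


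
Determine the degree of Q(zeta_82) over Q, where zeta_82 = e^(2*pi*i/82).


The degree equals Euler's totient phi(82).
82 = 2 * 41
phi(82) = 40

40


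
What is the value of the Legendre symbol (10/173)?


p = 173 is prime, so compute (10/173) with the reciprocity algorithm (Jacobi-symbol steps: pull out 2s via (2/n), flip via reciprocity, reduce):
  pull out 2: (2/173) = -1  (since 173 mod 8 = 5)
  reciprocity: (5/173) -> +(173/5)
  reduce: (3/5)
  reciprocity: (3/5) -> +(5/3)
  reduce: (2/3)
  pull out 2: (2/3) = -1  (since 3 mod 8 = 3)
  (1/3) = 1
Product of signs = 1
(10/173) = 1

1


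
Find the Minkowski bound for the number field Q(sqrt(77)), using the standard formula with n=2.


d = 77, d mod 4 = 1, so disc(K) = d = 77; |disc(K)| = 77
Real quadratic field, so n = 2, s = r2 = 0, r1 = 2
M = (n!/n^n) * (4/pi)^s * sqrt(|disc(K)|) = (2!/2^2) * (4/pi)^0 * sqrt(77)
= 0.5 * 1.000000 * 8.774964
= 4.3875

4.3875


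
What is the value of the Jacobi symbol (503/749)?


Compute (503/749) via quadratic reciprocity:
  reciprocity: (503/749) -> +(749/503)
  reduce: (246/503)
  pull out 2: (2/503) = +1  (since 503 mod 8 = 7)
  reciprocity: (123/503) -> -(503/123)
  reduce: (11/123)
  reciprocity: (11/123) -> -(123/11)
  reduce: (2/11)
  pull out 2: (2/11) = -1  (since 11 mod 8 = 3)
  (1/11) = 1
Product of signs = -1

-1


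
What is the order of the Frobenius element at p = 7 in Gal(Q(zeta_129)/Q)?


The Frobenius at p in Gal(Q(zeta_n)/Q) = (Z/nZ)* is the class of p, so its order is ord_129(7), the smallest k >= 1 with 7^k = 1 mod 129.
n = 129 = 3 * 43, phi(129) = 84; the order divides phi(n).
Divisors of 84: 1, 2, 3, 4, 6, 7, 12, 14, 21, 28, 42, 84
Repeated squaring mod 129: 7^1 = 7, 7^2 = 49, 7^4 = 79, 7^8 = 49, 7^16 = 79, 7^32 = 49, 7^64 = 79
Test divisors in increasing order:
  k=1: 7^1 = 7 mod 129
  k=2: 7^2 = 49 mod 129
  k=3: 7^3 = 49 * 7 = 85 mod 129
  k=4: 7^4 = 79 mod 129
  k=6: 7^6 = 79 * 49 = 1 mod 129  <- first divisor giving 1
Order = 6

6


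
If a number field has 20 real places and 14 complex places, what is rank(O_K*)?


By Dirichlet's unit theorem:
rank = r1 + r2 - 1
= 20 + 14 - 1
= 33

33


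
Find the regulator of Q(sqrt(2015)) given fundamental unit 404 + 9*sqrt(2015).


epsilon = 404 + 9*sqrt(2015)
= 807.9988
R = ln(807.9988)
= 6.6946

6.6946


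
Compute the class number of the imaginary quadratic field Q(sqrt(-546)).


K = Q(sqrt(-546)). d mod 4 = 2, so D = disc(K) = 4d = -2184
h(K) equals the number of primitive reduced positive-definite forms (a, b, c) = a*x^2 + b*x*y + c*y^2 with b^2 - 4ac = D,
where reduced means |b| <= a <= c, with b >= 0 whenever |b| = a or a = c, and primitive means gcd(a, b, c) = 1.
Reduced forces 3a^2 <= |D| = 2184, so 1 <= a <= 26; b must have the parity of D, and c = (b^2 - D)/(4a) must be an integer >= a.
Enumerate a = 1..26, b in [-a, a]:
  a=1: (1, 0, 546)  [1]
  a=2: (2, 0, 273)  [1]
  a=3: (3, 0, 182)  [1]
  a=4: none
  a=5: (5, -4, 110), (5, 4, 110)  [2]
  a=6: (6, 0, 91)  [1]
  a=7: (7, 0, 78)  [1]
  a=8..9: none
  a=10: (10, -4, 55), (10, 4, 55)  [2]
  a=11: (11, -4, 50), (11, 4, 50)  [2]
  a=12: none
  a=13: (13, 0, 42)  [1]
  a=14: (14, 0, 39)  [1]
  a=15: (15, -6, 37), (15, 6, 37)  [2]
  a=16: none
  a=17: (17, -14, 35), (17, 14, 35)  [2]
  a=18: none
  a=19: (19, -18, 33), (19, 18, 33)  [2]
  a=20: none
  a=21: (21, 0, 26)  [1]
  a=22: (22, -4, 25), (22, 4, 25)  [2]
  a=23: (23, -22, 29), (23, 22, 29)  [2]
  a=24..26: none
Total reduced forms: 1 + 1 + 1 + 2 + 1 + 1 + 2 + 2 + 1 + 1 + 2 + 2 + 2 + 1 + 2 + 2 = 24
h = 24

24


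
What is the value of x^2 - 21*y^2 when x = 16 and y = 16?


x^2 - d*y^2
= 16^2 - 21*16^2
= 256 - 5376
= -5120

-5120


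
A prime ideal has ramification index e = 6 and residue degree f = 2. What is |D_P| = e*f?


|D_P| = e * f
= 6 * 2
= 12

12


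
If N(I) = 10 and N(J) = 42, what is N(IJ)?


N(IJ) = N(I) * N(J)
= 10 * 42
= 420

420


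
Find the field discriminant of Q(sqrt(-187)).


For K = Q(sqrt(d)) with d squarefree: disc(K) = d if d = 1 mod 4, and disc(K) = 4d if d = 2 or 3 mod 4.
Here d = -187, and d mod 4 = 1.
d = 1 mod 4 (O_K = Z[(1+sqrt(d))/2]), so disc(K) = d = -187

-187


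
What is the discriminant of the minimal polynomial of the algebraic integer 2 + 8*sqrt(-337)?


The element 2 + 8*sqrt(-337) has minimal polynomial:
x^2 - 4*x + 21572
Discriminant = (-4)^2 - 4*(21572)
= 16 - 86288
= -86272

-86272


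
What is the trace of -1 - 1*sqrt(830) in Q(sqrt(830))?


Tr(a + b*sqrt(d)) = (a + b*sqrt(d)) + (a - b*sqrt(d)) = 2a
= 2 * (-1)
= -2

-2


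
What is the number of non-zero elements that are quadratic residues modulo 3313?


For prime p, the number of non-zero quadratic residues is (p-1)/2.
= (3313-1)/2
= 1656

1656


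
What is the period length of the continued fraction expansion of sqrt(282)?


Run the CF algorithm for sqrt(282).
a_0 = floor(sqrt(282)) = 16; set m_0=0, q_0=1.
Recurrence: m' = q*a - m,  q' = (d - m'^2)/q,  a' = floor((a_0 + m')/q').
  step 1: m=16, q=26, a=1
  step 2: m=10, q=7, a=3
  step 3: m=11, q=23, a=1
  step 4: m=12, q=6, a=4
  step 5: m=12, q=23, a=1
  step 6: m=11, q=7, a=3
  step 7: m=10, q=26, a=1
  step 8: m=16, q=1, a=32
a_8 = 2*a_0 = 32, so the period closes here.
sqrt(282) = [16; 1, 3, 1, 4, 1, 3, 1, 32]
Period length = 8

8


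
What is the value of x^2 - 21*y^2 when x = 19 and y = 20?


x^2 - d*y^2
= 19^2 - 21*20^2
= 361 - 8400
= -8039

-8039


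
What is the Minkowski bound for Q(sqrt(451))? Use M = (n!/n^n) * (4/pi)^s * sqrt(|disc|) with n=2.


d = 451, d mod 4 = 3, so disc(K) = 4d = 1804; |disc(K)| = 1804
Real quadratic field, so n = 2, s = r2 = 0, r1 = 2
M = (n!/n^n) * (4/pi)^s * sqrt(|disc(K)|) = (2!/2^2) * (4/pi)^0 * sqrt(1804)
= 0.5 * 1.000000 * 42.473521
= 21.2368

21.2368


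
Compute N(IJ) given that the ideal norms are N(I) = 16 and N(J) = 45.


N(IJ) = N(I) * N(J)
= 16 * 45
= 720

720


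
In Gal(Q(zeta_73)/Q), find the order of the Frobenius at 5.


The Frobenius at p in Gal(Q(zeta_n)/Q) = (Z/nZ)* is the class of p, so its order is ord_73(5), the smallest k >= 1 with 5^k = 1 mod 73.
n = 73 = 73, phi(73) = 72; the order divides phi(n).
Divisors of 72: 1, 2, 3, 4, 6, 8, 9, 12, 18, 24, 36, 72
Repeated squaring mod 73: 5^1 = 5, 5^2 = 25, 5^4 = 41, 5^8 = 2, 5^16 = 4, 5^32 = 16, 5^64 = 37
Test divisors in increasing order:
  k=1: 5^1 = 5 mod 73
  k=2: 5^2 = 25 mod 73
  k=3: 5^3 = 25 * 5 = 52 mod 73
  k=4: 5^4 = 41 mod 73
  k=6: 5^6 = 41 * 25 = 3 mod 73
  k=8: 5^8 = 2 mod 73
  k=9: 5^9 = 2 * 5 = 10 mod 73
  k=12: 5^12 = 2 * 41 = 9 mod 73
  k=18: 5^18 = 4 * 25 = 27 mod 73
  k=24: 5^24 = 4 * 2 = 8 mod 73
  k=36: 5^36 = 16 * 41 = 72 mod 73
  k=72: 5^72 = 37 * 2 = 1 mod 73  <- first divisor giving 1
Order = 72

72


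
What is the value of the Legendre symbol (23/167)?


p = 167 is prime, so compute (23/167) with the reciprocity algorithm (Jacobi-symbol steps: pull out 2s via (2/n), flip via reciprocity, reduce):
  reciprocity: (23/167) -> -(167/23)
  reduce: (6/23)
  pull out 2: (2/23) = +1  (since 23 mod 8 = 7)
  reciprocity: (3/23) -> -(23/3)
  reduce: (2/3)
  pull out 2: (2/3) = -1  (since 3 mod 8 = 3)
  (1/3) = 1
Product of signs = -1
(23/167) = -1

-1


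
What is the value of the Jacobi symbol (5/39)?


Compute (5/39) via quadratic reciprocity:
  reciprocity: (5/39) -> +(39/5)
  reduce: (4/5)
  pull out 2: (2/5) = -1  (since 5 mod 8 = 5)
  pull out 2: (2/5) = -1  (since 5 mod 8 = 5)
  (1/5) = 1
Product of signs = 1

1


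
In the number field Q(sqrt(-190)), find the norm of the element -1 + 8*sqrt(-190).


N(a + b*sqrt(d)) = a^2 - d*b^2
= (-1)^2 - (-190)*(8)^2
= 1 + 12160
= 12161

12161


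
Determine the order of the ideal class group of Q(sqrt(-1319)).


K = Q(sqrt(-1319)). d mod 4 = 1, so D = disc(K) = d = -1319
h(K) equals the number of primitive reduced positive-definite forms (a, b, c) = a*x^2 + b*x*y + c*y^2 with b^2 - 4ac = D,
where reduced means |b| <= a <= c, with b >= 0 whenever |b| = a or a = c, and primitive means gcd(a, b, c) = 1.
Reduced forces 3a^2 <= |D| = 1319, so 1 <= a <= 20; b must have the parity of D, and c = (b^2 - D)/(4a) must be an integer >= a.
Enumerate a = 1..20, b in [-a, a]:
  a=1: (1, 1, 330)  [1]
  a=2: (2, -1, 165), (2, 1, 165)  [2]
  a=3: (3, -1, 110), (3, 1, 110)  [2]
  a=4: (4, -3, 83), (4, 3, 83)  [2]
  a=5: (5, -1, 66), (5, 1, 66)  [2]
  a=6: (6, -5, 56), (6, -1, 55), (6, 1, 55), (6, 5, 56)  [4]
  a=7: (7, -5, 48), (7, 5, 48)  [2]
  a=8: (8, -5, 42), (8, 5, 42)  [2]
  a=9: (9, -7, 38), (9, 7, 38)  [2]
  a=10: (10, -9, 35), (10, -1, 33), (10, 1, 33), (10, 9, 35)  [4]
  a=11: (11, -1, 30), (11, 1, 30)  [2]
  a=12: (12, -11, 30), (12, -5, 28), (12, 5, 28), (12, 11, 30)  [4]
  a=13: none
  a=14: (14, -9, 25), (14, -5, 24), (14, 5, 24), (14, 9, 25)  [4]
  a=15: (15, -11, 24), (15, -1, 22), (15, 1, 22), (15, 11, 24)  [4]
  a=16: (16, -5, 21), (16, 5, 21)  [2]
  a=17: none
  a=18: (18, -11, 20), (18, -7, 19), (18, 7, 19), (18, 11, 20)  [4]
  a=19: none
  a=20: (20, -19, 21), (20, 19, 21)  [2]
Total reduced forms: 1 + 2 + 2 + 2 + 2 + 4 + 2 + 2 + 2 + 4 + 2 + 4 + 4 + 4 + 2 + 4 + 2 = 45
h = 45

45


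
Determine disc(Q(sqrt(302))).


For K = Q(sqrt(d)) with d squarefree: disc(K) = d if d = 1 mod 4, and disc(K) = 4d if d = 2 or 3 mod 4.
Here d = 302, and d mod 4 = 2.
d = 2 mod 4, not 1 (O_K = Z[sqrt(d)]), so disc(K) = 4d = 4 * (302) = 1208

1208


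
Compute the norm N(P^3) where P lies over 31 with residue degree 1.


N(P^a) = p^(a*f)
= 31^(3*1)
= 31^3
= 29791

29791


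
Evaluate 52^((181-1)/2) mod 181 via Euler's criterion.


p = 181 is prime and the exponent is (p-1)/2 = 90, so by Euler's criterion 52^90 = (52/181) = +1 or -1 mod 181.
Compute by square-and-multiply:
  90 = 64 + 16 + 8 + 2 (binary 1011010)
  Repeated squaring mod 181: 52^1 = 52, 52^2 = 170, 52^4 = 121, 52^8 = 161, 52^16 = 38, 52^32 = 177, 52^64 = 16
  52^90 = 52^64 * 52^16 * 52^8 * 52^2 = 16 * 38 * 161 * 170 mod 181
    16 * 38 = 608 = 65 mod 181
    65 * 161 = 10465 = 148 mod 181
    148 * 170 = 25160 = 1 mod 181
  52^90 = 1 mod 181
Result 1: 52 is a quadratic residue mod 181.
52^90 mod 181 = 1

1


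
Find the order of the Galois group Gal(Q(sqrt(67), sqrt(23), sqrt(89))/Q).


The 3 square roots of distinct primes are multiplicatively independent over Q,
so [K:Q] = 2^3 and Gal(K/Q) is isomorphic to (Z/2Z)^3.
|Gal| = 2^3 = 8

8


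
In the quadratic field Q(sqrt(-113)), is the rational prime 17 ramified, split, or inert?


K = Q(sqrt(-113)). Since d mod 4 = 3, disc(K) = -452.
Check p | disc: -452 mod 17 = 7.
p does not divide disc. Compute Legendre symbol (d/p):
6^((17-1)/2) mod 17 = -1
(d/p) = -1, so p is inert: (p) stays prime with e=1, f=2, g=1.
Therefore p is inert.

inert


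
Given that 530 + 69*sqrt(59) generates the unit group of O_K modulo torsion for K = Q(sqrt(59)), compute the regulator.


epsilon = 530 + 69*sqrt(59)
= 1059.9991
R = ln(1059.9991)
= 6.9660

6.9660


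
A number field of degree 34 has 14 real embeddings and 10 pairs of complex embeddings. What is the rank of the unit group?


By Dirichlet's unit theorem:
rank = r1 + r2 - 1
= 14 + 10 - 1
= 23

23


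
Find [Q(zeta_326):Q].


The degree equals Euler's totient phi(326).
326 = 2 * 163
phi(326) = 162

162


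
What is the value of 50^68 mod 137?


p = 137 is prime and the exponent is (p-1)/2 = 68, so by Euler's criterion 50^68 = (50/137) = +1 or -1 mod 137.
Compute by square-and-multiply:
  68 = 64 + 4 (binary 1000100)
  Repeated squaring mod 137: 50^1 = 50, 50^2 = 34, 50^4 = 60, 50^8 = 38, 50^16 = 74, 50^32 = 133, 50^64 = 16
  50^68 = 50^64 * 50^4 = 16 * 60 mod 137
    16 * 60 = 960 = 1 mod 137
  50^68 = 1 mod 137
Result 1: 50 is a quadratic residue mod 137.
50^68 mod 137 = 1

1


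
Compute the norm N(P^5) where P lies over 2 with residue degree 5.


N(P^a) = p^(a*f)
= 2^(5*5)
= 2^25
= 33554432

33554432


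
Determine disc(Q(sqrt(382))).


For K = Q(sqrt(d)) with d squarefree: disc(K) = d if d = 1 mod 4, and disc(K) = 4d if d = 2 or 3 mod 4.
Here d = 382, and d mod 4 = 2.
d = 2 mod 4, not 1 (O_K = Z[sqrt(d)]), so disc(K) = 4d = 4 * (382) = 1528

1528


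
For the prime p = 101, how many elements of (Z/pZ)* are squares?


For prime p, the number of non-zero quadratic residues is (p-1)/2.
= (101-1)/2
= 50

50


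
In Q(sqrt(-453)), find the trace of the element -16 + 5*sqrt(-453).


Tr(a + b*sqrt(d)) = (a + b*sqrt(d)) + (a - b*sqrt(d)) = 2a
= 2 * (-16)
= -32

-32


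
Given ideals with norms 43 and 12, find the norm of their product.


N(IJ) = N(I) * N(J)
= 43 * 12
= 516

516


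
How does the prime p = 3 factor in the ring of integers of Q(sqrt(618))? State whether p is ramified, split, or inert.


K = Q(sqrt(618)). Since d mod 4 = 2, disc(K) = 2472.
Check p | disc: 2472 mod 3 = 0.
p divides disc, so p ramifies: (p) = P^2 with e=2, f=1, g=1.
Therefore p is ramified.

ramified


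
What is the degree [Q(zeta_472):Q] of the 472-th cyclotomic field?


The degree equals Euler's totient phi(472).
472 = 2^3 * 59
phi(472) = 232

232


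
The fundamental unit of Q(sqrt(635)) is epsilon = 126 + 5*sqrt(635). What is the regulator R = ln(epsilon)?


epsilon = 126 + 5*sqrt(635)
= 251.9960
R = ln(251.9960)
= 5.5294

5.5294


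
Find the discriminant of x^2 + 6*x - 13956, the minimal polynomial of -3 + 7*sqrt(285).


The element -3 + 7*sqrt(285) has minimal polynomial:
x^2 + 6*x - 13956
Discriminant = (6)^2 - 4*(-13956)
= 36 + 55824
= 55860

55860


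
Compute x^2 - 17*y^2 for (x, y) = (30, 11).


x^2 - d*y^2
= 30^2 - 17*11^2
= 900 - 2057
= -1157

-1157


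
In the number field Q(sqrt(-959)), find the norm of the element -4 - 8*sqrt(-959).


N(a + b*sqrt(d)) = a^2 - d*b^2
= (-4)^2 - (-959)*(-8)^2
= 16 + 61376
= 61392

61392


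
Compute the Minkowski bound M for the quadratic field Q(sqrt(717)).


d = 717, d mod 4 = 1, so disc(K) = d = 717; |disc(K)| = 717
Real quadratic field, so n = 2, s = r2 = 0, r1 = 2
M = (n!/n^n) * (4/pi)^s * sqrt(|disc(K)|) = (2!/2^2) * (4/pi)^0 * sqrt(717)
= 0.5 * 1.000000 * 26.776856
= 13.3884

13.3884


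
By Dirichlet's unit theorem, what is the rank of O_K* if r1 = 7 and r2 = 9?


By Dirichlet's unit theorem:
rank = r1 + r2 - 1
= 7 + 9 - 1
= 15

15


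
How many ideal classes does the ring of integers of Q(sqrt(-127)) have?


K = Q(sqrt(-127)). d mod 4 = 1, so D = disc(K) = d = -127
h(K) equals the number of primitive reduced positive-definite forms (a, b, c) = a*x^2 + b*x*y + c*y^2 with b^2 - 4ac = D,
where reduced means |b| <= a <= c, with b >= 0 whenever |b| = a or a = c, and primitive means gcd(a, b, c) = 1.
Reduced forces 3a^2 <= |D| = 127, so 1 <= a <= 6; b must have the parity of D, and c = (b^2 - D)/(4a) must be an integer >= a.
Enumerate a = 1..6, b in [-a, a]:
  a=1: (1, 1, 32)  [1]
  a=2: (2, -1, 16), (2, 1, 16)  [2]
  a=3: none
  a=4: (4, -1, 8), (4, 1, 8)  [2]
  a=5..6: none
Total reduced forms: 1 + 2 + 2 = 5
h = 5

5


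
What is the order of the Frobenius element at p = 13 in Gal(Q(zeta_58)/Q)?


The Frobenius at p in Gal(Q(zeta_n)/Q) = (Z/nZ)* is the class of p, so its order is ord_58(13), the smallest k >= 1 with 13^k = 1 mod 58.
n = 58 = 2 * 29, phi(58) = 28; the order divides phi(n).
Divisors of 28: 1, 2, 4, 7, 14, 28
Repeated squaring mod 58: 13^1 = 13, 13^2 = 53, 13^4 = 25, 13^8 = 45, 13^16 = 53
Test divisors in increasing order:
  k=1: 13^1 = 13 mod 58
  k=2: 13^2 = 53 mod 58
  k=4: 13^4 = 25 mod 58
  k=7: 13^7 = 25 * 53 * 13 = 57 mod 58
  k=14: 13^14 = 45 * 25 * 53 = 1 mod 58  <- first divisor giving 1
Order = 14

14


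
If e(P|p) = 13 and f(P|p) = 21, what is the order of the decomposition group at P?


|D_P| = e * f
= 13 * 21
= 273

273


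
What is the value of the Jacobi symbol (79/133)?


Compute (79/133) via quadratic reciprocity:
  reciprocity: (79/133) -> +(133/79)
  reduce: (54/79)
  pull out 2: (2/79) = +1  (since 79 mod 8 = 7)
  reciprocity: (27/79) -> -(79/27)
  reduce: (25/27)
  reciprocity: (25/27) -> +(27/25)
  reduce: (2/25)
  pull out 2: (2/25) = +1  (since 25 mod 8 = 1)
  (1/25) = 1
Product of signs = -1

-1


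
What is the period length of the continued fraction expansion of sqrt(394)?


Run the CF algorithm for sqrt(394).
a_0 = floor(sqrt(394)) = 19; set m_0=0, q_0=1.
Recurrence: m' = q*a - m,  q' = (d - m'^2)/q,  a' = floor((a_0 + m')/q').
  step 1: m=19, q=33, a=1
  step 2: m=14, q=6, a=5
  step 3: m=16, q=23, a=1
  step 4: m=7, q=15, a=1
  step 5: m=8, q=22, a=1
  step 6: m=14, q=9, a=3
  step 7: m=13, q=25, a=1
  step 8: m=12, q=10, a=3
  step 9: m=18, q=7, a=5
  step 10: m=17, q=15, a=2
  step 11: m=13, q=15, a=2
  step 12: m=17, q=7, a=5
  step 13: m=18, q=10, a=3
  step 14: m=12, q=25, a=1
  step 15: m=13, q=9, a=3
  step 16: m=14, q=22, a=1
  step 17: m=8, q=15, a=1
  step 18: m=7, q=23, a=1
  step 19: m=16, q=6, a=5
  step 20: m=14, q=33, a=1
  step 21: m=19, q=1, a=38
a_21 = 2*a_0 = 38, so the period closes here.
sqrt(394) = [19; 1, 5, 1, 1, 1, 3, 1, 3, 5, 2, 2, 5, 3, 1, 3, 1, 1, 1, 5, 1, 38]
Period length = 21

21


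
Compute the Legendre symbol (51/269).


p = 269 is prime, so compute (51/269) with the reciprocity algorithm (Jacobi-symbol steps: pull out 2s via (2/n), flip via reciprocity, reduce):
  reciprocity: (51/269) -> +(269/51)
  reduce: (14/51)
  pull out 2: (2/51) = -1  (since 51 mod 8 = 3)
  reciprocity: (7/51) -> -(51/7)
  reduce: (2/7)
  pull out 2: (2/7) = +1  (since 7 mod 8 = 7)
  (1/7) = 1
Product of signs = 1
(51/269) = 1

1


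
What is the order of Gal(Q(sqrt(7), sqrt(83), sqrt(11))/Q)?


The 3 square roots of distinct primes are multiplicatively independent over Q,
so [K:Q] = 2^3 and Gal(K/Q) is isomorphic to (Z/2Z)^3.
|Gal| = 2^3 = 8

8


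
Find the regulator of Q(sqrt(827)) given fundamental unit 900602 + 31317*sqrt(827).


epsilon = 900602 + 31317*sqrt(827)
= 1.8012e+06
R = ln(1.8012e+06)
= 14.4040

14.4040


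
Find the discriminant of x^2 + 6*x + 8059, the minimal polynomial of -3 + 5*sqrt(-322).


The element -3 + 5*sqrt(-322) has minimal polynomial:
x^2 + 6*x + 8059
Discriminant = (6)^2 - 4*(8059)
= 36 - 32236
= -32200

-32200


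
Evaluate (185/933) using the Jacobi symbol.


Compute (185/933) via quadratic reciprocity:
  reciprocity: (185/933) -> +(933/185)
  reduce: (8/185)
  pull out 2: (2/185) = +1  (since 185 mod 8 = 1)
  pull out 2: (2/185) = +1  (since 185 mod 8 = 1)
  pull out 2: (2/185) = +1  (since 185 mod 8 = 1)
  (1/185) = 1
Product of signs = 1

1


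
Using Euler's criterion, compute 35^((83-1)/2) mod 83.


p = 83 is prime and the exponent is (p-1)/2 = 41, so by Euler's criterion 35^41 = (35/83) = +1 or -1 mod 83.
Compute by square-and-multiply:
  41 = 32 + 8 + 1 (binary 101001)
  Repeated squaring mod 83: 35^1 = 35, 35^2 = 63, 35^4 = 68, 35^8 = 59, 35^16 = 78, 35^32 = 25
  35^41 = 35^32 * 35^8 * 35^1 = 25 * 59 * 35 mod 83
    25 * 59 = 1475 = 64 mod 83
    64 * 35 = 2240 = 82 mod 83
  35^41 = 82 mod 83
Result 82 = p - 1 = -1 mod 83: 35 is a quadratic non-residue mod 83. As a residue in [0, p-1] the value is 82.
35^41 mod 83 = 82

82


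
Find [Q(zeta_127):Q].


The degree equals Euler's totient phi(127).
127 = 127
phi(127) = 126

126


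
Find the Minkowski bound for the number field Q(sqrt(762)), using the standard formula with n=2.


d = 762, d mod 4 = 2, so disc(K) = 4d = 3048; |disc(K)| = 3048
Real quadratic field, so n = 2, s = r2 = 0, r1 = 2
M = (n!/n^n) * (4/pi)^s * sqrt(|disc(K)|) = (2!/2^2) * (4/pi)^0 * sqrt(3048)
= 0.5 * 1.000000 * 55.208695
= 27.6043

27.6043


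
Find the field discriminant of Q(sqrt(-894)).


For K = Q(sqrt(d)) with d squarefree: disc(K) = d if d = 1 mod 4, and disc(K) = 4d if d = 2 or 3 mod 4.
Here d = -894, and d mod 4 = 2.
d = 2 mod 4, not 1 (O_K = Z[sqrt(d)]), so disc(K) = 4d = 4 * (-894) = -3576

-3576


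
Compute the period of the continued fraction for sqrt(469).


Run the CF algorithm for sqrt(469).
a_0 = floor(sqrt(469)) = 21; set m_0=0, q_0=1.
Recurrence: m' = q*a - m,  q' = (d - m'^2)/q,  a' = floor((a_0 + m')/q').
  step 1: m=21, q=28, a=1
  step 2: m=7, q=15, a=1
  step 3: m=8, q=27, a=1
  step 4: m=19, q=4, a=10
  step 5: m=21, q=7, a=6
  step 6: m=21, q=4, a=10
  step 7: m=19, q=27, a=1
  step 8: m=8, q=15, a=1
  step 9: m=7, q=28, a=1
  step 10: m=21, q=1, a=42
a_10 = 2*a_0 = 42, so the period closes here.
sqrt(469) = [21; 1, 1, 1, 10, 6, 10, 1, 1, 1, 42]
Period length = 10

10


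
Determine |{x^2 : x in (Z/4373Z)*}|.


For prime p, the number of non-zero quadratic residues is (p-1)/2.
= (4373-1)/2
= 2186

2186


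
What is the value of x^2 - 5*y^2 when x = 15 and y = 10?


x^2 - d*y^2
= 15^2 - 5*10^2
= 225 - 500
= -275

-275


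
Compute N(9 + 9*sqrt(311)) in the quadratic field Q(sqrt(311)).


N(a + b*sqrt(d)) = a^2 - d*b^2
= (9)^2 - (311)*(9)^2
= 81 - 25191
= -25110

-25110


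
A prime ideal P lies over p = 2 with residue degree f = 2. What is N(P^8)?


N(P^a) = p^(a*f)
= 2^(8*2)
= 2^16
= 65536

65536


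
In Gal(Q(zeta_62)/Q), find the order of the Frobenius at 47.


The Frobenius at p in Gal(Q(zeta_n)/Q) = (Z/nZ)* is the class of p, so its order is ord_62(47), the smallest k >= 1 with 47^k = 1 mod 62.
n = 62 = 2 * 31, phi(62) = 30; the order divides phi(n).
Divisors of 30: 1, 2, 3, 5, 6, 10, 15, 30
Repeated squaring mod 62: 47^1 = 47, 47^2 = 39, 47^4 = 33, 47^8 = 35, 47^16 = 47
Test divisors in increasing order:
  k=1: 47^1 = 47 mod 62
  k=2: 47^2 = 39 mod 62
  k=3: 47^3 = 39 * 47 = 35 mod 62
  k=5: 47^5 = 33 * 47 = 1 mod 62  <- first divisor giving 1
Order = 5

5


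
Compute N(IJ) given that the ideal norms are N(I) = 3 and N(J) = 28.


N(IJ) = N(I) * N(J)
= 3 * 28
= 84

84


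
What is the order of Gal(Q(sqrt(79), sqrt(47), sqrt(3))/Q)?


The 3 square roots of distinct primes are multiplicatively independent over Q,
so [K:Q] = 2^3 and Gal(K/Q) is isomorphic to (Z/2Z)^3.
|Gal| = 2^3 = 8

8


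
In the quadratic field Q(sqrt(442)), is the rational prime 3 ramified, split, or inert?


K = Q(sqrt(442)). Since d mod 4 = 2, disc(K) = 1768.
Check p | disc: 1768 mod 3 = 1.
p does not divide disc. Compute Legendre symbol (d/p):
1^((3-1)/2) mod 3 = 1
(d/p) = 1, so p splits: (p) = P*P' with e=1, f=1, g=2.
Therefore p is split.

split


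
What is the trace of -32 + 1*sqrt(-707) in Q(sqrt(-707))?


Tr(a + b*sqrt(d)) = (a + b*sqrt(d)) + (a - b*sqrt(d)) = 2a
= 2 * (-32)
= -64

-64


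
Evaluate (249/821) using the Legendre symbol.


p = 821 is prime, so compute (249/821) with the reciprocity algorithm (Jacobi-symbol steps: pull out 2s via (2/n), flip via reciprocity, reduce):
  reciprocity: (249/821) -> +(821/249)
  reduce: (74/249)
  pull out 2: (2/249) = +1  (since 249 mod 8 = 1)
  reciprocity: (37/249) -> +(249/37)
  reduce: (27/37)
  reciprocity: (27/37) -> +(37/27)
  reduce: (10/27)
  pull out 2: (2/27) = -1  (since 27 mod 8 = 3)
  reciprocity: (5/27) -> +(27/5)
  reduce: (2/5)
  pull out 2: (2/5) = -1  (since 5 mod 8 = 5)
  (1/5) = 1
Product of signs = 1
(249/821) = 1

1


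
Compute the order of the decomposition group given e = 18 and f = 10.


|D_P| = e * f
= 18 * 10
= 180

180


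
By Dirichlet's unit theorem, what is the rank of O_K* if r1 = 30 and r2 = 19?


By Dirichlet's unit theorem:
rank = r1 + r2 - 1
= 30 + 19 - 1
= 48

48


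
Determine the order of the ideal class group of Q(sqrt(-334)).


K = Q(sqrt(-334)). d mod 4 = 2, so D = disc(K) = 4d = -1336
h(K) equals the number of primitive reduced positive-definite forms (a, b, c) = a*x^2 + b*x*y + c*y^2 with b^2 - 4ac = D,
where reduced means |b| <= a <= c, with b >= 0 whenever |b| = a or a = c, and primitive means gcd(a, b, c) = 1.
Reduced forces 3a^2 <= |D| = 1336, so 1 <= a <= 21; b must have the parity of D, and c = (b^2 - D)/(4a) must be an integer >= a.
Enumerate a = 1..21, b in [-a, a]:
  a=1: (1, 0, 334)  [1]
  a=2: (2, 0, 167)  [1]
  a=3..4: none
  a=5: (5, -2, 67), (5, 2, 67)  [2]
  a=6: none
  a=7: (7, -6, 49), (7, 6, 49)  [2]
  a=8..9: none
  a=10: (10, -8, 35), (10, 8, 35)  [2]
  a=11..12: none
  a=13: (13, -4, 26), (13, 4, 26)  [2]
  a=14: (14, -8, 25), (14, 8, 25)  [2]
  a=15..21: none
Total reduced forms: 1 + 1 + 2 + 2 + 2 + 2 + 2 = 12
h = 12

12


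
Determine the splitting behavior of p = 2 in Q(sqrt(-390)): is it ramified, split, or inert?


K = Q(sqrt(-390)). Since d mod 4 = 2, disc(K) = -1560.
Check p | disc: -1560 mod 2 = 0.
p divides disc, so p ramifies: (p) = P^2 with e=2, f=1, g=1.
Therefore p is ramified.

ramified


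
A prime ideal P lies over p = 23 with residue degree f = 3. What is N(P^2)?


N(P^a) = p^(a*f)
= 23^(2*3)
= 23^6
= 148035889

148035889


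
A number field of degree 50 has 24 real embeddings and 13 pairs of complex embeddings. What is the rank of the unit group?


By Dirichlet's unit theorem:
rank = r1 + r2 - 1
= 24 + 13 - 1
= 36

36


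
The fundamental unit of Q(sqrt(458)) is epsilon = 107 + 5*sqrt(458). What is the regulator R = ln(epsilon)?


epsilon = 107 + 5*sqrt(458)
= 214.0047
R = ln(214.0047)
= 5.3660

5.3660


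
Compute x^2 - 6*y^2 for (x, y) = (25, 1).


x^2 - d*y^2
= 25^2 - 6*1^2
= 625 - 6
= 619

619


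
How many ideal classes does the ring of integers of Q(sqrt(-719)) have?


K = Q(sqrt(-719)). d mod 4 = 1, so D = disc(K) = d = -719
h(K) equals the number of primitive reduced positive-definite forms (a, b, c) = a*x^2 + b*x*y + c*y^2 with b^2 - 4ac = D,
where reduced means |b| <= a <= c, with b >= 0 whenever |b| = a or a = c, and primitive means gcd(a, b, c) = 1.
Reduced forces 3a^2 <= |D| = 719, so 1 <= a <= 15; b must have the parity of D, and c = (b^2 - D)/(4a) must be an integer >= a.
Enumerate a = 1..15, b in [-a, a]:
  a=1: (1, 1, 180)  [1]
  a=2: (2, -1, 90), (2, 1, 90)  [2]
  a=3: (3, -1, 60), (3, 1, 60)  [2]
  a=4: (4, -1, 45), (4, 1, 45)  [2]
  a=5: (5, -1, 36), (5, 1, 36)  [2]
  a=6: (6, -5, 31), (6, -1, 30), (6, 1, 30), (6, 5, 31)  [4]
  a=7: (7, -3, 26), (7, 3, 26)  [2]
  a=8: (8, -7, 24), (8, 7, 24)  [2]
  a=9: (9, -1, 20), (9, 1, 20)  [2]
  a=10: (10, -9, 20), (10, -1, 18), (10, 1, 18), (10, 9, 20)  [4]
  a=11: none
  a=12: (12, -7, 16), (12, -1, 15), (12, 1, 15), (12, 7, 16)  [4]
  a=13: (13, -3, 14), (13, 3, 14)  [2]
  a=14: (14, -11, 15), (14, 11, 15)  [2]
  a=15: none
Total reduced forms: 1 + 2 + 2 + 2 + 2 + 4 + 2 + 2 + 2 + 4 + 4 + 2 + 2 = 31
h = 31

31


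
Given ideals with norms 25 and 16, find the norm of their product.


N(IJ) = N(I) * N(J)
= 25 * 16
= 400

400


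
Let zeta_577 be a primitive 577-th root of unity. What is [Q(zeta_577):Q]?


The degree equals Euler's totient phi(577).
577 = 577
phi(577) = 576

576


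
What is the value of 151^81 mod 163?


p = 163 is prime and the exponent is (p-1)/2 = 81, so by Euler's criterion 151^81 = (151/163) = +1 or -1 mod 163.
Compute by square-and-multiply:
  81 = 64 + 16 + 1 (binary 1010001)
  Repeated squaring mod 163: 151^1 = 151, 151^2 = 144, 151^4 = 35, 151^8 = 84, 151^16 = 47, 151^32 = 90, 151^64 = 113
  151^81 = 151^64 * 151^16 * 151^1 = 113 * 47 * 151 mod 163
    113 * 47 = 5311 = 95 mod 163
    95 * 151 = 14345 = 1 mod 163
  151^81 = 1 mod 163
Result 1: 151 is a quadratic residue mod 163.
151^81 mod 163 = 1

1


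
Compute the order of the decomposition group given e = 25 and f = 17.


|D_P| = e * f
= 25 * 17
= 425

425


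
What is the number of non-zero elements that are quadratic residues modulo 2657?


For prime p, the number of non-zero quadratic residues is (p-1)/2.
= (2657-1)/2
= 1328

1328


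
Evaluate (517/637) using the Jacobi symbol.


Compute (517/637) via quadratic reciprocity:
  reciprocity: (517/637) -> +(637/517)
  reduce: (120/517)
  pull out 2: (2/517) = -1  (since 517 mod 8 = 5)
  pull out 2: (2/517) = -1  (since 517 mod 8 = 5)
  pull out 2: (2/517) = -1  (since 517 mod 8 = 5)
  reciprocity: (15/517) -> +(517/15)
  reduce: (7/15)
  reciprocity: (7/15) -> -(15/7)
  reduce: (1/7)
  (1/7) = 1
Product of signs = 1

1


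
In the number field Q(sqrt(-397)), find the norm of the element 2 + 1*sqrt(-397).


N(a + b*sqrt(d)) = a^2 - d*b^2
= (2)^2 - (-397)*(1)^2
= 4 + 397
= 401

401


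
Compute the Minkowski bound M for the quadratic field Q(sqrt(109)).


d = 109, d mod 4 = 1, so disc(K) = d = 109; |disc(K)| = 109
Real quadratic field, so n = 2, s = r2 = 0, r1 = 2
M = (n!/n^n) * (4/pi)^s * sqrt(|disc(K)|) = (2!/2^2) * (4/pi)^0 * sqrt(109)
= 0.5 * 1.000000 * 10.440307
= 5.2202

5.2202


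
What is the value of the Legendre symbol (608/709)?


p = 709 is prime, so compute (608/709) with the reciprocity algorithm (Jacobi-symbol steps: pull out 2s via (2/n), flip via reciprocity, reduce):
  pull out 2: (2/709) = -1  (since 709 mod 8 = 5)
  pull out 2: (2/709) = -1  (since 709 mod 8 = 5)
  pull out 2: (2/709) = -1  (since 709 mod 8 = 5)
  pull out 2: (2/709) = -1  (since 709 mod 8 = 5)
  pull out 2: (2/709) = -1  (since 709 mod 8 = 5)
  reciprocity: (19/709) -> +(709/19)
  reduce: (6/19)
  pull out 2: (2/19) = -1  (since 19 mod 8 = 3)
  reciprocity: (3/19) -> -(19/3)
  reduce: (1/3)
  (1/3) = 1
Product of signs = -1
(608/709) = -1

-1


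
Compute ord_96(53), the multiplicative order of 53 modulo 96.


We want ord_96(53), the smallest k >= 1 with 53^k = 1 mod 96.
n = 96 = 2^5 * 3, phi(96) = 32; the order divides phi(n).
Divisors of 32: 1, 2, 4, 8, 16, 32
Repeated squaring mod 96: 53^1 = 53, 53^2 = 25, 53^4 = 49, 53^8 = 1, 53^16 = 1, 53^32 = 1
Test divisors in increasing order:
  k=1: 53^1 = 53 mod 96
  k=2: 53^2 = 25 mod 96
  k=4: 53^4 = 49 mod 96
  k=8: 53^8 = 1 mod 96  <- first divisor giving 1
Order = 8

8


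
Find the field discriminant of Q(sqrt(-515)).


For K = Q(sqrt(d)) with d squarefree: disc(K) = d if d = 1 mod 4, and disc(K) = 4d if d = 2 or 3 mod 4.
Here d = -515, and d mod 4 = 1.
d = 1 mod 4 (O_K = Z[(1+sqrt(d))/2]), so disc(K) = d = -515

-515


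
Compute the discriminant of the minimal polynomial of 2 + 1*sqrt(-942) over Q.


The element 2 + 1*sqrt(-942) has minimal polynomial:
x^2 - 4*x + 946
Discriminant = (-4)^2 - 4*(946)
= 16 - 3784
= -3768

-3768


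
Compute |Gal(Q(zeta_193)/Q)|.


|Gal(Q(zeta_193)/Q)| = phi(193)
= 192

192


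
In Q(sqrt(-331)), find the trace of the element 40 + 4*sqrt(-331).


Tr(a + b*sqrt(d)) = (a + b*sqrt(d)) + (a - b*sqrt(d)) = 2a
= 2 * (40)
= 80

80


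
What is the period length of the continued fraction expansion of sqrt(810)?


Run the CF algorithm for sqrt(810).
a_0 = floor(sqrt(810)) = 28; set m_0=0, q_0=1.
Recurrence: m' = q*a - m,  q' = (d - m'^2)/q,  a' = floor((a_0 + m')/q').
  step 1: m=28, q=26, a=2
  step 2: m=24, q=9, a=5
  step 3: m=21, q=41, a=1
  step 4: m=20, q=10, a=4
  step 5: m=20, q=41, a=1
  step 6: m=21, q=9, a=5
  step 7: m=24, q=26, a=2
  step 8: m=28, q=1, a=56
a_8 = 2*a_0 = 56, so the period closes here.
sqrt(810) = [28; 2, 5, 1, 4, 1, 5, 2, 56]
Period length = 8

8


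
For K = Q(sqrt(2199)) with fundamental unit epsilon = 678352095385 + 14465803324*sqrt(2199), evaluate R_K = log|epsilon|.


epsilon = 678352095385 + 14465803324*sqrt(2199)
= 1.3567e+12
R = ln(1.3567e+12)
= 27.9361

27.9361


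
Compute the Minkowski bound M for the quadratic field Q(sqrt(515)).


d = 515, d mod 4 = 3, so disc(K) = 4d = 2060; |disc(K)| = 2060
Real quadratic field, so n = 2, s = r2 = 0, r1 = 2
M = (n!/n^n) * (4/pi)^s * sqrt(|disc(K)|) = (2!/2^2) * (4/pi)^0 * sqrt(2060)
= 0.5 * 1.000000 * 45.387223
= 22.6936

22.6936


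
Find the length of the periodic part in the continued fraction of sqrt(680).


Run the CF algorithm for sqrt(680).
a_0 = floor(sqrt(680)) = 26; set m_0=0, q_0=1.
Recurrence: m' = q*a - m,  q' = (d - m'^2)/q,  a' = floor((a_0 + m')/q').
  step 1: m=26, q=4, a=13
  step 2: m=26, q=1, a=52
a_2 = 2*a_0 = 52, so the period closes here.
sqrt(680) = [26; 13, 52]
Period length = 2

2


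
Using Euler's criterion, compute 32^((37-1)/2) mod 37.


p = 37 is prime and the exponent is (p-1)/2 = 18, so by Euler's criterion 32^18 = (32/37) = +1 or -1 mod 37.
Compute by square-and-multiply:
  18 = 16 + 2 (binary 10010)
  Repeated squaring mod 37: 32^1 = 32, 32^2 = 25, 32^4 = 33, 32^8 = 16, 32^16 = 34
  32^18 = 32^16 * 32^2 = 34 * 25 mod 37
    34 * 25 = 850 = 36 mod 37
  32^18 = 36 mod 37
Result 36 = p - 1 = -1 mod 37: 32 is a quadratic non-residue mod 37. As a residue in [0, p-1] the value is 36.
32^18 mod 37 = 36

36


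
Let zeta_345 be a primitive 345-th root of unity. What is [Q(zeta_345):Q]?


The degree equals Euler's totient phi(345).
345 = 3 * 5 * 23
phi(345) = 176

176


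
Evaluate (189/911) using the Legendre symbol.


p = 911 is prime, so compute (189/911) with the reciprocity algorithm (Jacobi-symbol steps: pull out 2s via (2/n), flip via reciprocity, reduce):
  reciprocity: (189/911) -> +(911/189)
  reduce: (155/189)
  reciprocity: (155/189) -> +(189/155)
  reduce: (34/155)
  pull out 2: (2/155) = -1  (since 155 mod 8 = 3)
  reciprocity: (17/155) -> +(155/17)
  reduce: (2/17)
  pull out 2: (2/17) = +1  (since 17 mod 8 = 1)
  (1/17) = 1
Product of signs = -1
(189/911) = -1

-1


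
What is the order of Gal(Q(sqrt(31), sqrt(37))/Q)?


The 2 square roots of distinct primes are multiplicatively independent over Q,
so [K:Q] = 2^2 and Gal(K/Q) is isomorphic to (Z/2Z)^2.
|Gal| = 2^2 = 4

4
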